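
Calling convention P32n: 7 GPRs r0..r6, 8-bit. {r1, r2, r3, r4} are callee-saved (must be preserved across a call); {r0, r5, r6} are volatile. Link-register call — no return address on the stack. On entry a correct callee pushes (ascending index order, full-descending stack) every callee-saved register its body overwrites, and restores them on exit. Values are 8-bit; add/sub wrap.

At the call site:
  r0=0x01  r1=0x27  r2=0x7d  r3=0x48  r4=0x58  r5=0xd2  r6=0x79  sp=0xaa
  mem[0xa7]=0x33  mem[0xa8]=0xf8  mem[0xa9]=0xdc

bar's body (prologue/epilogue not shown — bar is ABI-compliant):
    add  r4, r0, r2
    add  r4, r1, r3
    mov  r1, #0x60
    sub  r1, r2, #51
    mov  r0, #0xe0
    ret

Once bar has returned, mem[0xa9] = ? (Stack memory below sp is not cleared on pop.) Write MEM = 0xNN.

MEM = 0x27

prologue: push r1 -> mem[0xa9]=0x27, sp=0xa9
prologue: push r4 -> mem[0xa8]=0x58, sp=0xa8
body[0] add  r4, r0, r2 -> r4=0x7e
body[1] add  r4, r1, r3 -> r4=0x6f
body[2] mov  r1, #0x60 -> r1=0x60
body[3] sub  r1, r2, #51 -> r1=0x4a
body[4] mov  r0, #0xe0 -> r0=0xe0
epilogue: pop r4=0x58, sp=0xa9
epilogue: pop r1=0x27, sp=0xaa
prologue pushed ['r1', 'r4'] at ['0xa9', '0xa8']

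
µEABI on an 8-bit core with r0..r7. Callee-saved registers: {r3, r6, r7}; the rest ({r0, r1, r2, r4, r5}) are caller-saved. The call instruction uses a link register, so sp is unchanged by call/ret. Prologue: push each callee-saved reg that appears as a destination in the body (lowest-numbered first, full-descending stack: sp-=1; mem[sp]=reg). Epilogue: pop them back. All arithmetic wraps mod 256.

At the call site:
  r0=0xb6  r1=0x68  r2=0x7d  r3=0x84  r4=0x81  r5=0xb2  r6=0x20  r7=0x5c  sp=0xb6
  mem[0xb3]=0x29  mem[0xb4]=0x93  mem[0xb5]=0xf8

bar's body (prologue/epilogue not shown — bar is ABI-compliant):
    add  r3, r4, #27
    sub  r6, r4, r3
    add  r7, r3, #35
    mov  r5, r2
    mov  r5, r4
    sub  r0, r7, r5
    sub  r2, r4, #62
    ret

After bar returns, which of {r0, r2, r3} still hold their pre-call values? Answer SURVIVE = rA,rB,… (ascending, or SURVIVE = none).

prologue: push r3 → mem[0xb5]=0x84, sp=0xb5
prologue: push r6 → mem[0xb4]=0x20, sp=0xb4
prologue: push r7 → mem[0xb3]=0x5c, sp=0xb3
body[0] add  r3, r4, #27 → r3=0x9c
body[1] sub  r6, r4, r3 → r6=0xe5
body[2] add  r7, r3, #35 → r7=0xbf
body[3] mov  r5, r2 → r5=0x7d
body[4] mov  r5, r4 → r5=0x81
body[5] sub  r0, r7, r5 → r0=0x3e
body[6] sub  r2, r4, #62 → r2=0x43
epilogue: pop r7=0x5c, sp=0xb4
epilogue: pop r6=0x20, sp=0xb5
epilogue: pop r3=0x84, sp=0xb6
r0: caller-saved, written=True
r2: caller-saved, written=True
r3: callee-saved, written=True

SURVIVE = r3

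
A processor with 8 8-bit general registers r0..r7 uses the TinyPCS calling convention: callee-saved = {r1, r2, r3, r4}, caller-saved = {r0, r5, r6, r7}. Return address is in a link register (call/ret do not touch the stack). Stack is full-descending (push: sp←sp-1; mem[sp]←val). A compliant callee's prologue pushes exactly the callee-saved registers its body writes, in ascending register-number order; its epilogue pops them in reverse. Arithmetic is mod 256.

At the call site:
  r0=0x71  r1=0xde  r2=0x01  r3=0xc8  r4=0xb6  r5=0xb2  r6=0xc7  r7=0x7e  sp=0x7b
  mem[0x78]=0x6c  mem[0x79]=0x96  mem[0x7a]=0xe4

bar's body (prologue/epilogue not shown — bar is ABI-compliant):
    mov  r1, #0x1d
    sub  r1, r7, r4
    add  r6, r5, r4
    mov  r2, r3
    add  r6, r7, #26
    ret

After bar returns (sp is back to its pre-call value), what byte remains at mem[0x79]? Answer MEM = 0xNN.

prologue: push r1 -> mem[0x7a]=0xde, sp=0x7a
prologue: push r2 -> mem[0x79]=0x01, sp=0x79
body[0] mov  r1, #0x1d -> r1=0x1d
body[1] sub  r1, r7, r4 -> r1=0xc8
body[2] add  r6, r5, r4 -> r6=0x68
body[3] mov  r2, r3 -> r2=0xc8
body[4] add  r6, r7, #26 -> r6=0x98
epilogue: pop r2=0x01, sp=0x7a
epilogue: pop r1=0xde, sp=0x7b
prologue pushed ['r1', 'r2'] at ['0x7a', '0x79']

MEM = 0x01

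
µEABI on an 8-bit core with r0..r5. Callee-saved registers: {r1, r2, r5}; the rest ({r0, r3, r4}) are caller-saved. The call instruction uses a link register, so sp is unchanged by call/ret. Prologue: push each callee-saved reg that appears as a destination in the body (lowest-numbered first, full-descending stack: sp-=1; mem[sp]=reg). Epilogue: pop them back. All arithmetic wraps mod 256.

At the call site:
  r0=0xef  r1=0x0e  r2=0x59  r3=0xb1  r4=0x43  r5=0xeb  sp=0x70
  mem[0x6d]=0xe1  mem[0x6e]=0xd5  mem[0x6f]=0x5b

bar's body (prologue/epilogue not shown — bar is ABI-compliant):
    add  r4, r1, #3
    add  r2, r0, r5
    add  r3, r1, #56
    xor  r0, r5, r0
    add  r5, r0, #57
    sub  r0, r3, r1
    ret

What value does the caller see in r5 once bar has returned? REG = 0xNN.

prologue: push r2 → mem[0x6f]=0x59, sp=0x6f
prologue: push r5 → mem[0x6e]=0xeb, sp=0x6e
body[0] add  r4, r1, #3 → r4=0x11
body[1] add  r2, r0, r5 → r2=0xda
body[2] add  r3, r1, #56 → r3=0x46
body[3] xor  r0, r5, r0 → r0=0x04
body[4] add  r5, r0, #57 → r5=0x3d
body[5] sub  r0, r3, r1 → r0=0x38
epilogue: pop r5=0xeb, sp=0x6f
epilogue: pop r2=0x59, sp=0x70
r5 is callee-saved → restored

REG = 0xeb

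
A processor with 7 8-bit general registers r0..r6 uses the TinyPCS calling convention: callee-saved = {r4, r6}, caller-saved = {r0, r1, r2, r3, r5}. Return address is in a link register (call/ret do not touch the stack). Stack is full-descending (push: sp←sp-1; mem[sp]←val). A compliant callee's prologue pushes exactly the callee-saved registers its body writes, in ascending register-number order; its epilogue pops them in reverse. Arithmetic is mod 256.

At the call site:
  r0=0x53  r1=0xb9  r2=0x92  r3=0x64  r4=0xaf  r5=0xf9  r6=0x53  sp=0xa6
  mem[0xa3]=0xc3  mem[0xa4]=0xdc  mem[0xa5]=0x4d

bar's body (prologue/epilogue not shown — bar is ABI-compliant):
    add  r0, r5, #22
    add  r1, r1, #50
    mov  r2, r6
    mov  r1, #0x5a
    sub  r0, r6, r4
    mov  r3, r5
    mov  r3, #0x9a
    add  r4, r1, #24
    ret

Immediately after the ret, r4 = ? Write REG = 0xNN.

prologue: push r4 -> mem[0xa5]=0xaf, sp=0xa5
body[0] add  r0, r5, #22 -> r0=0x0f
body[1] add  r1, r1, #50 -> r1=0xeb
body[2] mov  r2, r6 -> r2=0x53
body[3] mov  r1, #0x5a -> r1=0x5a
body[4] sub  r0, r6, r4 -> r0=0xa4
body[5] mov  r3, r5 -> r3=0xf9
body[6] mov  r3, #0x9a -> r3=0x9a
body[7] add  r4, r1, #24 -> r4=0x72
epilogue: pop r4=0xaf, sp=0xa6
r4 is callee-saved -> restored

REG = 0xaf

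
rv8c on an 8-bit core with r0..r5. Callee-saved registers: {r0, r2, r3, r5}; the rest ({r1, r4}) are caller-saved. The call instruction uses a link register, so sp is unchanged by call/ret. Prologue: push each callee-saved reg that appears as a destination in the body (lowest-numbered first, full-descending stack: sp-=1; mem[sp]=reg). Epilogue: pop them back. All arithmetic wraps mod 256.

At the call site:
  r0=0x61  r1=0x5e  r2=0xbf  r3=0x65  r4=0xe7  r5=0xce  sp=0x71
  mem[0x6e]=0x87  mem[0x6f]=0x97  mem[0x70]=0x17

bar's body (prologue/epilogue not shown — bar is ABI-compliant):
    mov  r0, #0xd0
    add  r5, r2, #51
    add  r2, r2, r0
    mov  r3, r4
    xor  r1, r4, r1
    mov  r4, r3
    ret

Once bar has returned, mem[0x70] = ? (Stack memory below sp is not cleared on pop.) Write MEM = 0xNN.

MEM = 0x61

prologue: push r0 → mem[0x70]=0x61, sp=0x70
prologue: push r2 → mem[0x6f]=0xbf, sp=0x6f
prologue: push r3 → mem[0x6e]=0x65, sp=0x6e
prologue: push r5 → mem[0x6d]=0xce, sp=0x6d
body[0] mov  r0, #0xd0 → r0=0xd0
body[1] add  r5, r2, #51 → r5=0xf2
body[2] add  r2, r2, r0 → r2=0x8f
body[3] mov  r3, r4 → r3=0xe7
body[4] xor  r1, r4, r1 → r1=0xb9
body[5] mov  r4, r3 → r4=0xe7
epilogue: pop r5=0xce, sp=0x6e
epilogue: pop r3=0x65, sp=0x6f
epilogue: pop r2=0xbf, sp=0x70
epilogue: pop r0=0x61, sp=0x71
prologue pushed ['r0', 'r2', 'r3', 'r5'] at ['0x70', '0x6f', '0x6e', '0x6d']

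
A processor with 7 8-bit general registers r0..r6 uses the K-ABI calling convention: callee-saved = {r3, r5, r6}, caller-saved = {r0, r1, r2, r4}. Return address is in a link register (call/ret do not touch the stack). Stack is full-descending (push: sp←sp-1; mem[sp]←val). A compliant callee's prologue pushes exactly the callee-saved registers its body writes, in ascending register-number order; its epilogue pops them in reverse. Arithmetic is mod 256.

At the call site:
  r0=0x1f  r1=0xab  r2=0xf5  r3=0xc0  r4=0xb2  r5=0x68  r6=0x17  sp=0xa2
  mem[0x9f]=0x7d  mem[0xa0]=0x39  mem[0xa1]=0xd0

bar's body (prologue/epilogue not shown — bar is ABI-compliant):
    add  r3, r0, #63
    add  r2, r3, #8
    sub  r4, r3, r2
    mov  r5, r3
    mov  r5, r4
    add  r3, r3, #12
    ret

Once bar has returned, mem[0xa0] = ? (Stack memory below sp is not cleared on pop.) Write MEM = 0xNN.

MEM = 0x68

prologue: push r3 -> mem[0xa1]=0xc0, sp=0xa1
prologue: push r5 -> mem[0xa0]=0x68, sp=0xa0
body[0] add  r3, r0, #63 -> r3=0x5e
body[1] add  r2, r3, #8 -> r2=0x66
body[2] sub  r4, r3, r2 -> r4=0xf8
body[3] mov  r5, r3 -> r5=0x5e
body[4] mov  r5, r4 -> r5=0xf8
body[5] add  r3, r3, #12 -> r3=0x6a
epilogue: pop r5=0x68, sp=0xa1
epilogue: pop r3=0xc0, sp=0xa2
prologue pushed ['r3', 'r5'] at ['0xa1', '0xa0']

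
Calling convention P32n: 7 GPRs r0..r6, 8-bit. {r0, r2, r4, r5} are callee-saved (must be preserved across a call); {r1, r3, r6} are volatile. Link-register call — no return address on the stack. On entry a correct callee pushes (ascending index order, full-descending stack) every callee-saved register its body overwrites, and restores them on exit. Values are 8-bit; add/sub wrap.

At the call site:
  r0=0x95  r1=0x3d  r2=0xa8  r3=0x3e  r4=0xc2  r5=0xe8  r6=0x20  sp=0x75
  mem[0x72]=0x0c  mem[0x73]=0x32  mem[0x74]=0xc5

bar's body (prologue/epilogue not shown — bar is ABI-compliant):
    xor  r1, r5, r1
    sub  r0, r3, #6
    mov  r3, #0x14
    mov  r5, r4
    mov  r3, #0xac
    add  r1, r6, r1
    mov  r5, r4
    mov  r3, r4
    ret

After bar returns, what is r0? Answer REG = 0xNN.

prologue: push r0 -> mem[0x74]=0x95, sp=0x74
prologue: push r5 -> mem[0x73]=0xe8, sp=0x73
body[0] xor  r1, r5, r1 -> r1=0xd5
body[1] sub  r0, r3, #6 -> r0=0x38
body[2] mov  r3, #0x14 -> r3=0x14
body[3] mov  r5, r4 -> r5=0xc2
body[4] mov  r3, #0xac -> r3=0xac
body[5] add  r1, r6, r1 -> r1=0xf5
body[6] mov  r5, r4 -> r5=0xc2
body[7] mov  r3, r4 -> r3=0xc2
epilogue: pop r5=0xe8, sp=0x74
epilogue: pop r0=0x95, sp=0x75
r0 is callee-saved -> restored

REG = 0x95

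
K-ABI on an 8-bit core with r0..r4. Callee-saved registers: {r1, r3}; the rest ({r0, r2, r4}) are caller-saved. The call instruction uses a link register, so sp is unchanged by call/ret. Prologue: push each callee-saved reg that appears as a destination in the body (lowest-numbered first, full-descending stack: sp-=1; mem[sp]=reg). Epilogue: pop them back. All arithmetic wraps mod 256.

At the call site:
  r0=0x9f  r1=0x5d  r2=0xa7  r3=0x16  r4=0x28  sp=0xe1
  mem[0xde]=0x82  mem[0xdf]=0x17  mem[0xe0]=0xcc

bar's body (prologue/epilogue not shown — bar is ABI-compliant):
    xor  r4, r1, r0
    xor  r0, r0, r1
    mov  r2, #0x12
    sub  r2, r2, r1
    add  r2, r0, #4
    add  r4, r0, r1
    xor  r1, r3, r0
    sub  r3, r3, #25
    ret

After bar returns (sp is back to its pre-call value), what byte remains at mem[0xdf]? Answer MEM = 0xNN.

prologue: push r1 → mem[0xe0]=0x5d, sp=0xe0
prologue: push r3 → mem[0xdf]=0x16, sp=0xdf
body[0] xor  r4, r1, r0 → r4=0xc2
body[1] xor  r0, r0, r1 → r0=0xc2
body[2] mov  r2, #0x12 → r2=0x12
body[3] sub  r2, r2, r1 → r2=0xb5
body[4] add  r2, r0, #4 → r2=0xc6
body[5] add  r4, r0, r1 → r4=0x1f
body[6] xor  r1, r3, r0 → r1=0xd4
body[7] sub  r3, r3, #25 → r3=0xfd
epilogue: pop r3=0x16, sp=0xe0
epilogue: pop r1=0x5d, sp=0xe1
prologue pushed ['r1', 'r3'] at ['0xe0', '0xdf']

MEM = 0x16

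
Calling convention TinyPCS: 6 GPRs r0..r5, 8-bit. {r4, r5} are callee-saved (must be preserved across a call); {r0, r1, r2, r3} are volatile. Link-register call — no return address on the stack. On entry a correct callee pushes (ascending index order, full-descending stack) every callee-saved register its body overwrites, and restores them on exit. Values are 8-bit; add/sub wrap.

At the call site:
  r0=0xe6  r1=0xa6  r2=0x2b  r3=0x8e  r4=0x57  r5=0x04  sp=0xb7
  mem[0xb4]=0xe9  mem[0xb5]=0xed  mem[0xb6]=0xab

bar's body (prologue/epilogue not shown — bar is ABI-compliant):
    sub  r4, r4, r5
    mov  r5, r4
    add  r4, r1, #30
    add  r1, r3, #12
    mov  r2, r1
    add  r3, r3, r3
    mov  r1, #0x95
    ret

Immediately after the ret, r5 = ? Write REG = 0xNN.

REG = 0x04

prologue: push r4 → mem[0xb6]=0x57, sp=0xb6
prologue: push r5 → mem[0xb5]=0x04, sp=0xb5
body[0] sub  r4, r4, r5 → r4=0x53
body[1] mov  r5, r4 → r5=0x53
body[2] add  r4, r1, #30 → r4=0xc4
body[3] add  r1, r3, #12 → r1=0x9a
body[4] mov  r2, r1 → r2=0x9a
body[5] add  r3, r3, r3 → r3=0x1c
body[6] mov  r1, #0x95 → r1=0x95
epilogue: pop r5=0x04, sp=0xb6
epilogue: pop r4=0x57, sp=0xb7
r5 is callee-saved → restored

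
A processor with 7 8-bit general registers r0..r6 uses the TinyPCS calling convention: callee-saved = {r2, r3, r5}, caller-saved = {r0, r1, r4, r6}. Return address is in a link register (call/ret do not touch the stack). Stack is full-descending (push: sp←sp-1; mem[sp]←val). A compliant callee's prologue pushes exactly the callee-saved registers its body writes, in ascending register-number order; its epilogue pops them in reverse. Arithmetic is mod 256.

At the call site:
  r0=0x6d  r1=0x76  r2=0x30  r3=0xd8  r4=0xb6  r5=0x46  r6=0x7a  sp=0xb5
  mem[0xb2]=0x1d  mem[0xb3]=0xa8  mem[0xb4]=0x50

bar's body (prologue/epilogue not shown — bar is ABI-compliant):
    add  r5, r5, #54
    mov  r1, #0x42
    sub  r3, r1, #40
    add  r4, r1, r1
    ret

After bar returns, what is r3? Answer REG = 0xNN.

prologue: push r3 → mem[0xb4]=0xd8, sp=0xb4
prologue: push r5 → mem[0xb3]=0x46, sp=0xb3
body[0] add  r5, r5, #54 → r5=0x7c
body[1] mov  r1, #0x42 → r1=0x42
body[2] sub  r3, r1, #40 → r3=0x1a
body[3] add  r4, r1, r1 → r4=0x84
epilogue: pop r5=0x46, sp=0xb4
epilogue: pop r3=0xd8, sp=0xb5
r3 is callee-saved → restored

REG = 0xd8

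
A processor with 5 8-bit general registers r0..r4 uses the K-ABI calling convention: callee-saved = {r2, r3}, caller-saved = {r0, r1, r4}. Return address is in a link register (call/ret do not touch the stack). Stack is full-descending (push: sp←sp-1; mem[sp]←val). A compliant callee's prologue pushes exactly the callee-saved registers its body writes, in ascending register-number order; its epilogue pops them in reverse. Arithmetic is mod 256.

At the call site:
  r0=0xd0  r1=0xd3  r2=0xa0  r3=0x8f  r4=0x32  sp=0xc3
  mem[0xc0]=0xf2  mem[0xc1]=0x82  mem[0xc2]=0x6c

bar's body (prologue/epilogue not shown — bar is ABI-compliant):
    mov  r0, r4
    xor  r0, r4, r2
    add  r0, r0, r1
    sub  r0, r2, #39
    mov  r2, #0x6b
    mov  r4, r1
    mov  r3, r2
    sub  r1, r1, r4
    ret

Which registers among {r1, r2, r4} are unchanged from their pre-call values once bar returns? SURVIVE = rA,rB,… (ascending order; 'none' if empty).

prologue: push r2 -> mem[0xc2]=0xa0, sp=0xc2
prologue: push r3 -> mem[0xc1]=0x8f, sp=0xc1
body[0] mov  r0, r4 -> r0=0x32
body[1] xor  r0, r4, r2 -> r0=0x92
body[2] add  r0, r0, r1 -> r0=0x65
body[3] sub  r0, r2, #39 -> r0=0x79
body[4] mov  r2, #0x6b -> r2=0x6b
body[5] mov  r4, r1 -> r4=0xd3
body[6] mov  r3, r2 -> r3=0x6b
body[7] sub  r1, r1, r4 -> r1=0x00
epilogue: pop r3=0x8f, sp=0xc2
epilogue: pop r2=0xa0, sp=0xc3
r1: caller-saved, written=True
r2: callee-saved, written=True
r4: caller-saved, written=True

SURVIVE = r2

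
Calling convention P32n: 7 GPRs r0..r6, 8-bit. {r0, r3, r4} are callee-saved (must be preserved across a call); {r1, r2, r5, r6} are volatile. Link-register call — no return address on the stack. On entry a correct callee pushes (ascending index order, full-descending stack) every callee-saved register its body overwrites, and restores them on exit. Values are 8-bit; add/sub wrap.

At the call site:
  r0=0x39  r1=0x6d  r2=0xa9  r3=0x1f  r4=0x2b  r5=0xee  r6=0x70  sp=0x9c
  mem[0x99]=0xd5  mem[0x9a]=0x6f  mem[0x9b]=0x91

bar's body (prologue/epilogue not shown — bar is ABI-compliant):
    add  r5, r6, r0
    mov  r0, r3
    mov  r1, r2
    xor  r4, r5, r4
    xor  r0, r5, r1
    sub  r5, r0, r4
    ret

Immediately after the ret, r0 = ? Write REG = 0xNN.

prologue: push r0 → mem[0x9b]=0x39, sp=0x9b
prologue: push r4 → mem[0x9a]=0x2b, sp=0x9a
body[0] add  r5, r6, r0 → r5=0xa9
body[1] mov  r0, r3 → r0=0x1f
body[2] mov  r1, r2 → r1=0xa9
body[3] xor  r4, r5, r4 → r4=0x82
body[4] xor  r0, r5, r1 → r0=0x00
body[5] sub  r5, r0, r4 → r5=0x7e
epilogue: pop r4=0x2b, sp=0x9b
epilogue: pop r0=0x39, sp=0x9c
r0 is callee-saved → restored

REG = 0x39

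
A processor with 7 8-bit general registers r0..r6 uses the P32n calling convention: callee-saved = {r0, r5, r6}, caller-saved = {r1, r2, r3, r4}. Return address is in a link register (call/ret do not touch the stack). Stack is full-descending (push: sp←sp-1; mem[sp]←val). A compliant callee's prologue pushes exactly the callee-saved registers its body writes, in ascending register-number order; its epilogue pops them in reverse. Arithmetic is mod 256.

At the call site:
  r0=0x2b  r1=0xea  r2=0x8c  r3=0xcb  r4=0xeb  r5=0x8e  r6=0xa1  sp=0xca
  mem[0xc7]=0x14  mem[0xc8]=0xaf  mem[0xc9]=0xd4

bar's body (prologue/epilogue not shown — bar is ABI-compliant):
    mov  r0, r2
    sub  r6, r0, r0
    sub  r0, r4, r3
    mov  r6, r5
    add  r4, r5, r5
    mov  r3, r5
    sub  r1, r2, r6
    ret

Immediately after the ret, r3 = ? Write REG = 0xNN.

REG = 0x8e

prologue: push r0 -> mem[0xc9]=0x2b, sp=0xc9
prologue: push r6 -> mem[0xc8]=0xa1, sp=0xc8
body[0] mov  r0, r2 -> r0=0x8c
body[1] sub  r6, r0, r0 -> r6=0x00
body[2] sub  r0, r4, r3 -> r0=0x20
body[3] mov  r6, r5 -> r6=0x8e
body[4] add  r4, r5, r5 -> r4=0x1c
body[5] mov  r3, r5 -> r3=0x8e
body[6] sub  r1, r2, r6 -> r1=0xfe
epilogue: pop r6=0xa1, sp=0xc9
epilogue: pop r0=0x2b, sp=0xca
r3 is caller-saved -> body value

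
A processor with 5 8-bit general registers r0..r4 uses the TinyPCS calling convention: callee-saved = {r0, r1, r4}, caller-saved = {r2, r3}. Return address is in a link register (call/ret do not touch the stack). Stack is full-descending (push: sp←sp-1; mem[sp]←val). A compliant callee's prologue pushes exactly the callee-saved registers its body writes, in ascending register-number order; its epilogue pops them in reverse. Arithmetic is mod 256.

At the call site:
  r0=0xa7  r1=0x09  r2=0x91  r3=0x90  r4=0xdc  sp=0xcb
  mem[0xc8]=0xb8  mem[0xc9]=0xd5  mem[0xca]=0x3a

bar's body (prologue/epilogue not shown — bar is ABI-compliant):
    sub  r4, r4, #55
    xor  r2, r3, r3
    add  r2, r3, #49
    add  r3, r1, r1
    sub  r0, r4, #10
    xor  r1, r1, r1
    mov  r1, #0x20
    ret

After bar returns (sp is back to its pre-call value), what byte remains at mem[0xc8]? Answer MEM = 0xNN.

MEM = 0xdc

prologue: push r0 → mem[0xca]=0xa7, sp=0xca
prologue: push r1 → mem[0xc9]=0x09, sp=0xc9
prologue: push r4 → mem[0xc8]=0xdc, sp=0xc8
body[0] sub  r4, r4, #55 → r4=0xa5
body[1] xor  r2, r3, r3 → r2=0x00
body[2] add  r2, r3, #49 → r2=0xc1
body[3] add  r3, r1, r1 → r3=0x12
body[4] sub  r0, r4, #10 → r0=0x9b
body[5] xor  r1, r1, r1 → r1=0x00
body[6] mov  r1, #0x20 → r1=0x20
epilogue: pop r4=0xdc, sp=0xc9
epilogue: pop r1=0x09, sp=0xca
epilogue: pop r0=0xa7, sp=0xcb
prologue pushed ['r0', 'r1', 'r4'] at ['0xca', '0xc9', '0xc8']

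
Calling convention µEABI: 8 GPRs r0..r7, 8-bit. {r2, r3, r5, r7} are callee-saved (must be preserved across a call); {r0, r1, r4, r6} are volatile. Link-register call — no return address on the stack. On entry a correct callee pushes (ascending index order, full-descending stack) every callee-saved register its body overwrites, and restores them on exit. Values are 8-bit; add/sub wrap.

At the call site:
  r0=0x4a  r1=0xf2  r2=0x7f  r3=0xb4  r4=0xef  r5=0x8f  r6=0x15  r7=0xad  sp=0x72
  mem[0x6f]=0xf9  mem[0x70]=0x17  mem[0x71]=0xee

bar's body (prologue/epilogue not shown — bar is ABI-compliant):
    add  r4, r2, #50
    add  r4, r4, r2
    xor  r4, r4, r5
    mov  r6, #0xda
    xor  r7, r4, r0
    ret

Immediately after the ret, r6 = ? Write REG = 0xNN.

REG = 0xda

prologue: push r7 -> mem[0x71]=0xad, sp=0x71
body[0] add  r4, r2, #50 -> r4=0xb1
body[1] add  r4, r4, r2 -> r4=0x30
body[2] xor  r4, r4, r5 -> r4=0xbf
body[3] mov  r6, #0xda -> r6=0xda
body[4] xor  r7, r4, r0 -> r7=0xf5
epilogue: pop r7=0xad, sp=0x72
r6 is caller-saved -> body value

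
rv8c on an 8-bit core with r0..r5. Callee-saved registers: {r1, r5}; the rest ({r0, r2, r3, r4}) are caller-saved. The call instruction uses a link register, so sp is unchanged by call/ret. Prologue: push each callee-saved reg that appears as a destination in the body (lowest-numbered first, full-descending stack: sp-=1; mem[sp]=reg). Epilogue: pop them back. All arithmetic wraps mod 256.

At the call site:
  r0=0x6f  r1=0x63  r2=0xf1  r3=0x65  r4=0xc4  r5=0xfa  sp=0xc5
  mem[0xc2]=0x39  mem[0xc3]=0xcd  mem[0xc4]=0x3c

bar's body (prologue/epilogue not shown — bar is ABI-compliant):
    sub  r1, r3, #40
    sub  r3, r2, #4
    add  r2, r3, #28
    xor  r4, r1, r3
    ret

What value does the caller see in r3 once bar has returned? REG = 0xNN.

REG = 0xed

prologue: push r1 → mem[0xc4]=0x63, sp=0xc4
body[0] sub  r1, r3, #40 → r1=0x3d
body[1] sub  r3, r2, #4 → r3=0xed
body[2] add  r2, r3, #28 → r2=0x09
body[3] xor  r4, r1, r3 → r4=0xd0
epilogue: pop r1=0x63, sp=0xc5
r3 is caller-saved → body value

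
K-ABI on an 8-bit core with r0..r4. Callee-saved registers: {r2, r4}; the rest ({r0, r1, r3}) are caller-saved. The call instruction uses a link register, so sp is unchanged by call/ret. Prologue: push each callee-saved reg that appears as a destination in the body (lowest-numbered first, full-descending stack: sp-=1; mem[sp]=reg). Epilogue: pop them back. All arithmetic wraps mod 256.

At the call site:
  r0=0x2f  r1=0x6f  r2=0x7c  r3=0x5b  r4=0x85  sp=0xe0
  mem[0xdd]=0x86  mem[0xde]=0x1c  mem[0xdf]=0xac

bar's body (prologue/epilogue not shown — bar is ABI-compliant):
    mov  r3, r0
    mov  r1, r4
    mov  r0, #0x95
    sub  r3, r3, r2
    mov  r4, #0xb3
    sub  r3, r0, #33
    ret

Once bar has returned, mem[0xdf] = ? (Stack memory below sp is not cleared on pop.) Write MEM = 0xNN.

MEM = 0x85

prologue: push r4 → mem[0xdf]=0x85, sp=0xdf
body[0] mov  r3, r0 → r3=0x2f
body[1] mov  r1, r4 → r1=0x85
body[2] mov  r0, #0x95 → r0=0x95
body[3] sub  r3, r3, r2 → r3=0xb3
body[4] mov  r4, #0xb3 → r4=0xb3
body[5] sub  r3, r0, #33 → r3=0x74
epilogue: pop r4=0x85, sp=0xe0
prologue pushed ['r4'] at ['0xdf']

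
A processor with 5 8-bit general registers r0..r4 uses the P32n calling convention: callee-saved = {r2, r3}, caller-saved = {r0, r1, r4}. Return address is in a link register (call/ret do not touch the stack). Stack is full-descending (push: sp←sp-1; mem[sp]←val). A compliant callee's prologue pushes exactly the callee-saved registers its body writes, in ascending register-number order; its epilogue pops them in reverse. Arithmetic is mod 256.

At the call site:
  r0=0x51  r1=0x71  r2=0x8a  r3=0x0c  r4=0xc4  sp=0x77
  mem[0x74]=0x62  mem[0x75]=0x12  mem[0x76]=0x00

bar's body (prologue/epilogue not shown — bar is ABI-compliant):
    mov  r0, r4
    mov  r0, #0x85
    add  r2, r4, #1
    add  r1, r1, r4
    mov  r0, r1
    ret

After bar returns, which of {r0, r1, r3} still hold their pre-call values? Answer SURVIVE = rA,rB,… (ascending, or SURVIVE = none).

SURVIVE = r3

prologue: push r2 → mem[0x76]=0x8a, sp=0x76
body[0] mov  r0, r4 → r0=0xc4
body[1] mov  r0, #0x85 → r0=0x85
body[2] add  r2, r4, #1 → r2=0xc5
body[3] add  r1, r1, r4 → r1=0x35
body[4] mov  r0, r1 → r0=0x35
epilogue: pop r2=0x8a, sp=0x77
r0: caller-saved, written=True
r1: caller-saved, written=True
r3: callee-saved, written=False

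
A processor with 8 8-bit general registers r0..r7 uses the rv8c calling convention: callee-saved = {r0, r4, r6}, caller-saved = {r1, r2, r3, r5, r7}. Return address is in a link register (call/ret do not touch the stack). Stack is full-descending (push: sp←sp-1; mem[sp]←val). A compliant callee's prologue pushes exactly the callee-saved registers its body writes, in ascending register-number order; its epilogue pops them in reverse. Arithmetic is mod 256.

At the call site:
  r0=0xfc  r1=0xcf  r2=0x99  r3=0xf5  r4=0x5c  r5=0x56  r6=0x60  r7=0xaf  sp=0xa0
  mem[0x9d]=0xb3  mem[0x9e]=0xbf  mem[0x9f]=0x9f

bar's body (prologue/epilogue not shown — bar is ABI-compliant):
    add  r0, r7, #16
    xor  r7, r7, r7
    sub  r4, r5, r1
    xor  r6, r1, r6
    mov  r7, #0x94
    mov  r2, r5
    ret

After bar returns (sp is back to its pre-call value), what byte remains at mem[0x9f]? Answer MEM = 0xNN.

MEM = 0xfc

prologue: push r0 → mem[0x9f]=0xfc, sp=0x9f
prologue: push r4 → mem[0x9e]=0x5c, sp=0x9e
prologue: push r6 → mem[0x9d]=0x60, sp=0x9d
body[0] add  r0, r7, #16 → r0=0xbf
body[1] xor  r7, r7, r7 → r7=0x00
body[2] sub  r4, r5, r1 → r4=0x87
body[3] xor  r6, r1, r6 → r6=0xaf
body[4] mov  r7, #0x94 → r7=0x94
body[5] mov  r2, r5 → r2=0x56
epilogue: pop r6=0x60, sp=0x9e
epilogue: pop r4=0x5c, sp=0x9f
epilogue: pop r0=0xfc, sp=0xa0
prologue pushed ['r0', 'r4', 'r6'] at ['0x9f', '0x9e', '0x9d']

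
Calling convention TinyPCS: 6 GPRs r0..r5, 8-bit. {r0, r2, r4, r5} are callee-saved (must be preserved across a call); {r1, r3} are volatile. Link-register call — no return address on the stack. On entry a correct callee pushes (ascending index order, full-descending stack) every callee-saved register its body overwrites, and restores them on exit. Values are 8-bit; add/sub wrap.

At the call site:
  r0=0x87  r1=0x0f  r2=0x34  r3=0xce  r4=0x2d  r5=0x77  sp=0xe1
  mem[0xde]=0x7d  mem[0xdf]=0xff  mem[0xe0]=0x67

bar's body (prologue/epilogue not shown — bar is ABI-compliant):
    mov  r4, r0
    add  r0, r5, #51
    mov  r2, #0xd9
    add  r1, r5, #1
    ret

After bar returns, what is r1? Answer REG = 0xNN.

prologue: push r0 -> mem[0xe0]=0x87, sp=0xe0
prologue: push r2 -> mem[0xdf]=0x34, sp=0xdf
prologue: push r4 -> mem[0xde]=0x2d, sp=0xde
body[0] mov  r4, r0 -> r4=0x87
body[1] add  r0, r5, #51 -> r0=0xaa
body[2] mov  r2, #0xd9 -> r2=0xd9
body[3] add  r1, r5, #1 -> r1=0x78
epilogue: pop r4=0x2d, sp=0xdf
epilogue: pop r2=0x34, sp=0xe0
epilogue: pop r0=0x87, sp=0xe1
r1 is caller-saved -> body value

REG = 0x78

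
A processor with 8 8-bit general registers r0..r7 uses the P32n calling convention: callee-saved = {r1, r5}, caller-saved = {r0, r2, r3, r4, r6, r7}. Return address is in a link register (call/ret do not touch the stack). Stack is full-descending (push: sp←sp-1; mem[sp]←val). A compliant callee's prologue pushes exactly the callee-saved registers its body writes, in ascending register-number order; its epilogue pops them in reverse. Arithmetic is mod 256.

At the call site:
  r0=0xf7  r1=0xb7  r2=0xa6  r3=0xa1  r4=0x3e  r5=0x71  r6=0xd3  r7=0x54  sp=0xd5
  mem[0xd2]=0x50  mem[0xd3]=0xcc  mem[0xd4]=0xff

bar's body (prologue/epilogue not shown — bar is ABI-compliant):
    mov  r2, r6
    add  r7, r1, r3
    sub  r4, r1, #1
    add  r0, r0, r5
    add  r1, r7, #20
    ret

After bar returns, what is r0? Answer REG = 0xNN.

REG = 0x68

prologue: push r1 → mem[0xd4]=0xb7, sp=0xd4
body[0] mov  r2, r6 → r2=0xd3
body[1] add  r7, r1, r3 → r7=0x58
body[2] sub  r4, r1, #1 → r4=0xb6
body[3] add  r0, r0, r5 → r0=0x68
body[4] add  r1, r7, #20 → r1=0x6c
epilogue: pop r1=0xb7, sp=0xd5
r0 is caller-saved → body value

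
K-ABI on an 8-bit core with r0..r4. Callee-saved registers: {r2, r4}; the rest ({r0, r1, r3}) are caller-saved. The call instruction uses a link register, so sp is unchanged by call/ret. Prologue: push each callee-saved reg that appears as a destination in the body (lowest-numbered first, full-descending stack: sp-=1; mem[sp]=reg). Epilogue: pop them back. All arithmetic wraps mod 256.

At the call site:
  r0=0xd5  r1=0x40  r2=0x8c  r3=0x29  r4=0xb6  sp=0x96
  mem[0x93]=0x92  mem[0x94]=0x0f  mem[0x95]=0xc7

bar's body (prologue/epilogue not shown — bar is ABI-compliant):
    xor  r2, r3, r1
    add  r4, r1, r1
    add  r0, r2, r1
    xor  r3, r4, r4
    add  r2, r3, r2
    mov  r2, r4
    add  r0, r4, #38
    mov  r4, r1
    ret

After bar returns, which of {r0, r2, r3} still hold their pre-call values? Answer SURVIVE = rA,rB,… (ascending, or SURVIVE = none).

prologue: push r2 -> mem[0x95]=0x8c, sp=0x95
prologue: push r4 -> mem[0x94]=0xb6, sp=0x94
body[0] xor  r2, r3, r1 -> r2=0x69
body[1] add  r4, r1, r1 -> r4=0x80
body[2] add  r0, r2, r1 -> r0=0xa9
body[3] xor  r3, r4, r4 -> r3=0x00
body[4] add  r2, r3, r2 -> r2=0x69
body[5] mov  r2, r4 -> r2=0x80
body[6] add  r0, r4, #38 -> r0=0xa6
body[7] mov  r4, r1 -> r4=0x40
epilogue: pop r4=0xb6, sp=0x95
epilogue: pop r2=0x8c, sp=0x96
r0: caller-saved, written=True
r2: callee-saved, written=True
r3: caller-saved, written=True

SURVIVE = r2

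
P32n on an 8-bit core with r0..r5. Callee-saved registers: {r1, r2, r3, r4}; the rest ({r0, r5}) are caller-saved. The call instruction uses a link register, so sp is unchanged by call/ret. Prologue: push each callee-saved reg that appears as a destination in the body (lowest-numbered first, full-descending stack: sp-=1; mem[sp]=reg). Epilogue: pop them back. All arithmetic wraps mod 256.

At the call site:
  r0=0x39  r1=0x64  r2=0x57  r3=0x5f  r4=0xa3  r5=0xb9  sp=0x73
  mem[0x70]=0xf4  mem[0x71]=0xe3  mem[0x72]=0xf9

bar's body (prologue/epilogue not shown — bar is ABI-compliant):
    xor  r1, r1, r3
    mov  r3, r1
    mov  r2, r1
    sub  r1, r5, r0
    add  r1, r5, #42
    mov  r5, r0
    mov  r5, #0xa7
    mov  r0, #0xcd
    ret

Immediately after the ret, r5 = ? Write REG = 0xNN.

prologue: push r1 → mem[0x72]=0x64, sp=0x72
prologue: push r2 → mem[0x71]=0x57, sp=0x71
prologue: push r3 → mem[0x70]=0x5f, sp=0x70
body[0] xor  r1, r1, r3 → r1=0x3b
body[1] mov  r3, r1 → r3=0x3b
body[2] mov  r2, r1 → r2=0x3b
body[3] sub  r1, r5, r0 → r1=0x80
body[4] add  r1, r5, #42 → r1=0xe3
body[5] mov  r5, r0 → r5=0x39
body[6] mov  r5, #0xa7 → r5=0xa7
body[7] mov  r0, #0xcd → r0=0xcd
epilogue: pop r3=0x5f, sp=0x71
epilogue: pop r2=0x57, sp=0x72
epilogue: pop r1=0x64, sp=0x73
r5 is caller-saved → body value

REG = 0xa7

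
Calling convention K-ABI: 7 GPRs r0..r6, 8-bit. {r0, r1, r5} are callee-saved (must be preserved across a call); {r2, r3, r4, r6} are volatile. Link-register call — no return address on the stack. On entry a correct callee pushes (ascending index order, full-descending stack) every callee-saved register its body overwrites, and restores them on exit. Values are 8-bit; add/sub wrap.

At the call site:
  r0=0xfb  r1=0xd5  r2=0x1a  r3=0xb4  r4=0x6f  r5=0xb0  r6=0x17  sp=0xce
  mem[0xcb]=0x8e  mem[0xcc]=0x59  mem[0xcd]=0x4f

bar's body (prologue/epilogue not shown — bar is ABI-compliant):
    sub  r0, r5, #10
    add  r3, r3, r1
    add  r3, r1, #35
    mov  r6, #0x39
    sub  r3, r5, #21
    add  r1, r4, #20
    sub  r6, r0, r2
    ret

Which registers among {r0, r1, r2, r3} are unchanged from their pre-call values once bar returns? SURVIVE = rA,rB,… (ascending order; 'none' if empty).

prologue: push r0 -> mem[0xcd]=0xfb, sp=0xcd
prologue: push r1 -> mem[0xcc]=0xd5, sp=0xcc
body[0] sub  r0, r5, #10 -> r0=0xa6
body[1] add  r3, r3, r1 -> r3=0x89
body[2] add  r3, r1, #35 -> r3=0xf8
body[3] mov  r6, #0x39 -> r6=0x39
body[4] sub  r3, r5, #21 -> r3=0x9b
body[5] add  r1, r4, #20 -> r1=0x83
body[6] sub  r6, r0, r2 -> r6=0x8c
epilogue: pop r1=0xd5, sp=0xcd
epilogue: pop r0=0xfb, sp=0xce
r0: callee-saved, written=True
r1: callee-saved, written=True
r2: caller-saved, written=False
r3: caller-saved, written=True

SURVIVE = r0,r1,r2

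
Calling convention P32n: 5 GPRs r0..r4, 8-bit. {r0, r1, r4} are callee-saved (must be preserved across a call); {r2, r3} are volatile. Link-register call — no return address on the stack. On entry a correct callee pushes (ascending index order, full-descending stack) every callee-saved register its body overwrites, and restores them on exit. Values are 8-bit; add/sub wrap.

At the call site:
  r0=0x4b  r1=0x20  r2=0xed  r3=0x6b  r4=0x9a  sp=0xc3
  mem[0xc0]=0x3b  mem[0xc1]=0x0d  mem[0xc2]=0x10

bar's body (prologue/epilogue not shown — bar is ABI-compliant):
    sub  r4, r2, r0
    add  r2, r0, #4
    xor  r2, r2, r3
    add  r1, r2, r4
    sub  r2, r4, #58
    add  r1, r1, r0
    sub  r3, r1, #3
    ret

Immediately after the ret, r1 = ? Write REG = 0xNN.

prologue: push r1 -> mem[0xc2]=0x20, sp=0xc2
prologue: push r4 -> mem[0xc1]=0x9a, sp=0xc1
body[0] sub  r4, r2, r0 -> r4=0xa2
body[1] add  r2, r0, #4 -> r2=0x4f
body[2] xor  r2, r2, r3 -> r2=0x24
body[3] add  r1, r2, r4 -> r1=0xc6
body[4] sub  r2, r4, #58 -> r2=0x68
body[5] add  r1, r1, r0 -> r1=0x11
body[6] sub  r3, r1, #3 -> r3=0x0e
epilogue: pop r4=0x9a, sp=0xc2
epilogue: pop r1=0x20, sp=0xc3
r1 is callee-saved -> restored

REG = 0x20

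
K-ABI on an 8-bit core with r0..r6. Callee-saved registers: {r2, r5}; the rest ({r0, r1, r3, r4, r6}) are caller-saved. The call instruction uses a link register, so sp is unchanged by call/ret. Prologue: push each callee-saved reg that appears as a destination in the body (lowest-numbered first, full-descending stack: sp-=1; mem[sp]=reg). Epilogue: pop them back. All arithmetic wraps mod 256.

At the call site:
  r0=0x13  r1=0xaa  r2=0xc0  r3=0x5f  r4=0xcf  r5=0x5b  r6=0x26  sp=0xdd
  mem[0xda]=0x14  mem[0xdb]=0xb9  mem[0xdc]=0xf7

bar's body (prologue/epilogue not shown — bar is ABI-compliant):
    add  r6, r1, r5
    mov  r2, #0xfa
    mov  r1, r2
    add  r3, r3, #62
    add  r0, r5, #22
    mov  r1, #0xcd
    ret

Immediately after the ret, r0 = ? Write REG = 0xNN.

REG = 0x71

prologue: push r2 → mem[0xdc]=0xc0, sp=0xdc
body[0] add  r6, r1, r5 → r6=0x05
body[1] mov  r2, #0xfa → r2=0xfa
body[2] mov  r1, r2 → r1=0xfa
body[3] add  r3, r3, #62 → r3=0x9d
body[4] add  r0, r5, #22 → r0=0x71
body[5] mov  r1, #0xcd → r1=0xcd
epilogue: pop r2=0xc0, sp=0xdd
r0 is caller-saved → body value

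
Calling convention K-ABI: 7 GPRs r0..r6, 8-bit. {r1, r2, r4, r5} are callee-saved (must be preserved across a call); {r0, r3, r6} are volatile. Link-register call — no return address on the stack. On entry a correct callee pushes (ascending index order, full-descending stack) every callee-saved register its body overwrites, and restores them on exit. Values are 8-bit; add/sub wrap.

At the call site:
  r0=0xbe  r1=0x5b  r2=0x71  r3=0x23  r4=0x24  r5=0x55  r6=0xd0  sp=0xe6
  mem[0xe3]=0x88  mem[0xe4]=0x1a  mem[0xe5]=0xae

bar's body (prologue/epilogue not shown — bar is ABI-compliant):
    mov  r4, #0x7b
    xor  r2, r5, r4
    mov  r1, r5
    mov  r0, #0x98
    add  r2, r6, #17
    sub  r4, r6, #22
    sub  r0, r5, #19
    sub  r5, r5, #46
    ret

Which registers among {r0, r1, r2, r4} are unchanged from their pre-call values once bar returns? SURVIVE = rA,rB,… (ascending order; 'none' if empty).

SURVIVE = r1,r2,r4

prologue: push r1 -> mem[0xe5]=0x5b, sp=0xe5
prologue: push r2 -> mem[0xe4]=0x71, sp=0xe4
prologue: push r4 -> mem[0xe3]=0x24, sp=0xe3
prologue: push r5 -> mem[0xe2]=0x55, sp=0xe2
body[0] mov  r4, #0x7b -> r4=0x7b
body[1] xor  r2, r5, r4 -> r2=0x2e
body[2] mov  r1, r5 -> r1=0x55
body[3] mov  r0, #0x98 -> r0=0x98
body[4] add  r2, r6, #17 -> r2=0xe1
body[5] sub  r4, r6, #22 -> r4=0xba
body[6] sub  r0, r5, #19 -> r0=0x42
body[7] sub  r5, r5, #46 -> r5=0x27
epilogue: pop r5=0x55, sp=0xe3
epilogue: pop r4=0x24, sp=0xe4
epilogue: pop r2=0x71, sp=0xe5
epilogue: pop r1=0x5b, sp=0xe6
r0: caller-saved, written=True
r1: callee-saved, written=True
r2: callee-saved, written=True
r4: callee-saved, written=True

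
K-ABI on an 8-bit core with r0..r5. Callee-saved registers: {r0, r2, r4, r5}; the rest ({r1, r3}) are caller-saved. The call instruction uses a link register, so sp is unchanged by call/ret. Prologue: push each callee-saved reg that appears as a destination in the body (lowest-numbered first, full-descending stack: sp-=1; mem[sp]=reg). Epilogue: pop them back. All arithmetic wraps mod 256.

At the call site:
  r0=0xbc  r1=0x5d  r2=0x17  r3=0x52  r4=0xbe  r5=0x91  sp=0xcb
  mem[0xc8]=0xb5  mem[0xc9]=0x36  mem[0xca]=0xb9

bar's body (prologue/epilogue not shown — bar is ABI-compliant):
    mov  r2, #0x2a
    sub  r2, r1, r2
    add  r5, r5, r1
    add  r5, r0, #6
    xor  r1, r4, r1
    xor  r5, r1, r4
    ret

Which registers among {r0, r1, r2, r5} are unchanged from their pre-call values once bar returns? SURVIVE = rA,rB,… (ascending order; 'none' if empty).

SURVIVE = r0,r2,r5

prologue: push r2 → mem[0xca]=0x17, sp=0xca
prologue: push r5 → mem[0xc9]=0x91, sp=0xc9
body[0] mov  r2, #0x2a → r2=0x2a
body[1] sub  r2, r1, r2 → r2=0x33
body[2] add  r5, r5, r1 → r5=0xee
body[3] add  r5, r0, #6 → r5=0xc2
body[4] xor  r1, r4, r1 → r1=0xe3
body[5] xor  r5, r1, r4 → r5=0x5d
epilogue: pop r5=0x91, sp=0xca
epilogue: pop r2=0x17, sp=0xcb
r0: callee-saved, written=False
r1: caller-saved, written=True
r2: callee-saved, written=True
r5: callee-saved, written=True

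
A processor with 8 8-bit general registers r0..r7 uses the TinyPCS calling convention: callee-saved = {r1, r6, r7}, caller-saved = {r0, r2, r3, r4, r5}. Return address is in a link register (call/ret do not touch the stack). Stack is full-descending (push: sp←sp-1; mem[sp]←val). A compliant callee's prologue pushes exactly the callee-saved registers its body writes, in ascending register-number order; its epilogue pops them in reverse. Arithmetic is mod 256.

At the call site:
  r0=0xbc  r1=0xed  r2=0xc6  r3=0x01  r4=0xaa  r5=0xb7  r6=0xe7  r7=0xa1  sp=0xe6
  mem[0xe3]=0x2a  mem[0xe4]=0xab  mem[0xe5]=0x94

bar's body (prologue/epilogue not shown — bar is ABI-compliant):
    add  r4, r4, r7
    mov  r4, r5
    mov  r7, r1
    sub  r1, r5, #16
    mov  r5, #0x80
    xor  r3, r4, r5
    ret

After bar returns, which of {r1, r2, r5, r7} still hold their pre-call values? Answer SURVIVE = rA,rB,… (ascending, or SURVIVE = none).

prologue: push r1 -> mem[0xe5]=0xed, sp=0xe5
prologue: push r7 -> mem[0xe4]=0xa1, sp=0xe4
body[0] add  r4, r4, r7 -> r4=0x4b
body[1] mov  r4, r5 -> r4=0xb7
body[2] mov  r7, r1 -> r7=0xed
body[3] sub  r1, r5, #16 -> r1=0xa7
body[4] mov  r5, #0x80 -> r5=0x80
body[5] xor  r3, r4, r5 -> r3=0x37
epilogue: pop r7=0xa1, sp=0xe5
epilogue: pop r1=0xed, sp=0xe6
r1: callee-saved, written=True
r2: caller-saved, written=False
r5: caller-saved, written=True
r7: callee-saved, written=True

SURVIVE = r1,r2,r7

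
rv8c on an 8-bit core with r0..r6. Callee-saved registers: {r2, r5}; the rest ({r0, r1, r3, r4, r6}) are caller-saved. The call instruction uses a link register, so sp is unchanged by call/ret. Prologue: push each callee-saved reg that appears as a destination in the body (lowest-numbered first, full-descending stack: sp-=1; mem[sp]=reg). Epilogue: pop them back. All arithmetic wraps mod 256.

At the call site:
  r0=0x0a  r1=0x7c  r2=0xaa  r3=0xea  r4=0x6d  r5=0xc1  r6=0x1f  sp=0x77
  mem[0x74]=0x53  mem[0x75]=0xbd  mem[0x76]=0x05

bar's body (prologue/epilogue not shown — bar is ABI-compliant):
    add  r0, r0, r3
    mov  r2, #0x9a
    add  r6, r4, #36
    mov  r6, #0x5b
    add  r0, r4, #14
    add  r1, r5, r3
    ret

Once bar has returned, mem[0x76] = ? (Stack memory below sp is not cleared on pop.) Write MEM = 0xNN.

prologue: push r2 -> mem[0x76]=0xaa, sp=0x76
body[0] add  r0, r0, r3 -> r0=0xf4
body[1] mov  r2, #0x9a -> r2=0x9a
body[2] add  r6, r4, #36 -> r6=0x91
body[3] mov  r6, #0x5b -> r6=0x5b
body[4] add  r0, r4, #14 -> r0=0x7b
body[5] add  r1, r5, r3 -> r1=0xab
epilogue: pop r2=0xaa, sp=0x77
prologue pushed ['r2'] at ['0x76']

MEM = 0xaa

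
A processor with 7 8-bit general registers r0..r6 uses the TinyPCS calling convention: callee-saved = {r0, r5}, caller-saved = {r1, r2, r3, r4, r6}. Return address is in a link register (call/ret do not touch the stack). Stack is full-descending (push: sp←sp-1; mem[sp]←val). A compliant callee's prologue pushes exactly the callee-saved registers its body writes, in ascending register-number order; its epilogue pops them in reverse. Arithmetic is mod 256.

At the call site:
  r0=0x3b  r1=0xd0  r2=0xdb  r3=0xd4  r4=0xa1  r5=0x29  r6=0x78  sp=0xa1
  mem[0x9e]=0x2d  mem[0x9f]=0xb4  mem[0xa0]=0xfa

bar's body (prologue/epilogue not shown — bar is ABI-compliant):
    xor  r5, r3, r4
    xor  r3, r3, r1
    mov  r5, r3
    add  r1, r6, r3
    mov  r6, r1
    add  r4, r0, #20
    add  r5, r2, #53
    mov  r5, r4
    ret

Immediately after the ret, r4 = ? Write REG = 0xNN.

prologue: push r5 → mem[0xa0]=0x29, sp=0xa0
body[0] xor  r5, r3, r4 → r5=0x75
body[1] xor  r3, r3, r1 → r3=0x04
body[2] mov  r5, r3 → r5=0x04
body[3] add  r1, r6, r3 → r1=0x7c
body[4] mov  r6, r1 → r6=0x7c
body[5] add  r4, r0, #20 → r4=0x4f
body[6] add  r5, r2, #53 → r5=0x10
body[7] mov  r5, r4 → r5=0x4f
epilogue: pop r5=0x29, sp=0xa1
r4 is caller-saved → body value

REG = 0x4f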